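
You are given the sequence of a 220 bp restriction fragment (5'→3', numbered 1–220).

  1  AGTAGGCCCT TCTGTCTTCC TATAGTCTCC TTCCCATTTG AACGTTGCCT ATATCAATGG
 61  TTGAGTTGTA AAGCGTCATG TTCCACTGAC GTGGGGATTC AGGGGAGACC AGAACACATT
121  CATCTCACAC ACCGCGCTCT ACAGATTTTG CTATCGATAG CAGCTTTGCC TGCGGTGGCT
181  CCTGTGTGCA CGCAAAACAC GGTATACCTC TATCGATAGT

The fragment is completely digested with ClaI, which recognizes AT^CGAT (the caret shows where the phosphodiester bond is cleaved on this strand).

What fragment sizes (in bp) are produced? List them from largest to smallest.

ClaI sites (ATCGAT) start at positions 153, 212.
ClaI cuts after base 2 of each site, so after positions 154, 213.
Linear molecule, 2 cuts → 3 fragments:
  1–154 → 154 bp
  155–213 → 59 bp
  214–220 → 7 bp
Sorted largest to smallest: 154, 59, 7 bp.

154, 59, 7 bp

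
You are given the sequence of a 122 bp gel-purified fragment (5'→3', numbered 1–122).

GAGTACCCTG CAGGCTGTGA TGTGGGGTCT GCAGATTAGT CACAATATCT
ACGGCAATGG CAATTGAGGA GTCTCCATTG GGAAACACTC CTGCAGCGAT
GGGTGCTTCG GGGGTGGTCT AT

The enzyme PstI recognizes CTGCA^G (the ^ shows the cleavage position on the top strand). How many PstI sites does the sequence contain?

3

CTGCAG occurs starting at positions 8, 29, 91.
PstI cuts at 3 sites.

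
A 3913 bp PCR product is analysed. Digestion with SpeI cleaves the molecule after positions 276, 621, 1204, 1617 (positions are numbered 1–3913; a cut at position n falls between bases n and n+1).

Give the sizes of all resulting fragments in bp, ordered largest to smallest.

2296, 583, 413, 345, 276 bp

Linear molecule, 4 cuts → 5 fragments:
  276 − 0 = 276 bp
  621 − 276 = 345 bp
  1204 − 621 = 583 bp
  1617 − 1204 = 413 bp
  3913 − 1617 = 2296 bp
Sorted largest to smallest: 2296, 583, 413, 345, 276 bp.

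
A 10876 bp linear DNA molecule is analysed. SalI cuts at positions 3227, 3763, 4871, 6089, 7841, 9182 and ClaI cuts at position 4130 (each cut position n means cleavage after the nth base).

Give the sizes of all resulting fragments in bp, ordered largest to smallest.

3227, 1752, 1694, 1341, 1218, 741, 536, 367 bp

Combined cut positions (sorted): 3227, 3763, 4130, 4871, 6089, 7841, 9182.
Linear molecule, 7 cuts → 8 fragments:
  3227 − 0 = 3227 bp
  3763 − 3227 = 536 bp
  4130 − 3763 = 367 bp
  4871 − 4130 = 741 bp
  6089 − 4871 = 1218 bp
  7841 − 6089 = 1752 bp
  9182 − 7841 = 1341 bp
  10876 − 9182 = 1694 bp
Sorted largest to smallest: 3227, 1752, 1694, 1341, 1218, 741, 536, 367 bp.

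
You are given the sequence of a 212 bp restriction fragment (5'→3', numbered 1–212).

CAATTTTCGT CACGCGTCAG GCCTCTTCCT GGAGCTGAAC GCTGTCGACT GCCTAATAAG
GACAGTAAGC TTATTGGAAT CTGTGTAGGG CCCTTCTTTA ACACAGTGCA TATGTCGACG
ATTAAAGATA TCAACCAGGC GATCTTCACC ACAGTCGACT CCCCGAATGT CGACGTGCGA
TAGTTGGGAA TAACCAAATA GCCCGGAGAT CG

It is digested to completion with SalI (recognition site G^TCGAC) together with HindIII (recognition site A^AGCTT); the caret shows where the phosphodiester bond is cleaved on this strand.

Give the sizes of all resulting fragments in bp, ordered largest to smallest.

47, 44, 43, 40, 23, 15 bp

SalI sites (GTCGAC) start at positions 44, 114, 154, 169.
SalI cuts after the first base of each site, so after positions 44, 114, 154, 169.
The HindIII site (AAGCTT) starts at position 67.
HindIII cuts after the first base of each site, so after position 67.
Combined cut positions: 44, 67, 114, 154, 169.
Linear molecule, 5 cuts → 6 fragments:
  1–44 → 44 bp
  45–67 → 23 bp
  68–114 → 47 bp
  115–154 → 40 bp
  155–169 → 15 bp
  170–212 → 43 bp
Sorted largest to smallest: 47, 44, 43, 40, 23, 15 bp.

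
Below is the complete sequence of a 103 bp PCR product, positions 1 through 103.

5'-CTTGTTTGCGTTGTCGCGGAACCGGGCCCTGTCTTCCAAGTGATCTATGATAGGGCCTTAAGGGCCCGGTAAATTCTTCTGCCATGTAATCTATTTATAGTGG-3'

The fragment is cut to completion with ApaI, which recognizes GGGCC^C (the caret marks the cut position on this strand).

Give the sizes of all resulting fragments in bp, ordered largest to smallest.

ApaI sites (GGGCCC) start at positions 24, 62.
ApaI cuts after base 5 of each site (before the last base), so after positions 28, 66.
Linear molecule, 2 cuts → 3 fragments:
  1–28 → 28 bp
  29–66 → 38 bp
  67–103 → 37 bp
Sorted largest to smallest: 38, 37, 28 bp.

38, 37, 28 bp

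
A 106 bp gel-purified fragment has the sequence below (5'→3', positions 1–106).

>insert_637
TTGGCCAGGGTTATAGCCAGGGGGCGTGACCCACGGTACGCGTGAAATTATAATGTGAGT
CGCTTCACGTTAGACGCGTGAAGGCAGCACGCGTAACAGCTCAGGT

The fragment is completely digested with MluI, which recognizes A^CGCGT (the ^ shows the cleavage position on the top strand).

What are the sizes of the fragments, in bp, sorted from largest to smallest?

38, 36, 17, 15 bp

MluI sites (ACGCGT) start at positions 38, 74, 89.
MluI cuts after the first base of each site, so after positions 38, 74, 89.
Linear molecule, 3 cuts → 4 fragments:
  1–38 → 38 bp
  39–74 → 36 bp
  75–89 → 15 bp
  90–106 → 17 bp
Sorted largest to smallest: 38, 36, 17, 15 bp.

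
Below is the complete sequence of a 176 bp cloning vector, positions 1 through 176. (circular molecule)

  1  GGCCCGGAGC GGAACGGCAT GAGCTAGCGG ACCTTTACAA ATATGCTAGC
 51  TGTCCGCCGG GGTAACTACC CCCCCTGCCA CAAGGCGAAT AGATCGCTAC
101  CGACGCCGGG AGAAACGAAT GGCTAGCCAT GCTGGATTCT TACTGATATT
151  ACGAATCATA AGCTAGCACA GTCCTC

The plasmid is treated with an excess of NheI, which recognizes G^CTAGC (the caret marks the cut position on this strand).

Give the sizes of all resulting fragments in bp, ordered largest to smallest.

77, 40, 37, 22 bp

NheI sites (GCTAGC) start at positions 23, 45, 122, 162.
NheI cuts after the first base of each site, so after positions 23, 45, 122, 162.
Circular molecule, 4 cuts → 4 fragments:
  24–45 → 22 bp
  46–122 → 77 bp
  123–162 → 40 bp
  163–176 then 1–23 → 14 + 23 = 37 bp
Sorted largest to smallest: 77, 40, 37, 22 bp.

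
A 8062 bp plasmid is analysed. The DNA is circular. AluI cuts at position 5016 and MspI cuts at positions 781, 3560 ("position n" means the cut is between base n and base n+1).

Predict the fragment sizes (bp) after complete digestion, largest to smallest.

Combined cut positions (sorted): 781, 3560, 5016.
Circular molecule, 3 cuts → 3 fragments:
  3560 − 781 = 2779 bp
  5016 − 3560 = 1456 bp
  wrap: 8062 − 5016 + 781 = 3827 bp
Sorted largest to smallest: 3827, 2779, 1456 bp.

3827, 2779, 1456 bp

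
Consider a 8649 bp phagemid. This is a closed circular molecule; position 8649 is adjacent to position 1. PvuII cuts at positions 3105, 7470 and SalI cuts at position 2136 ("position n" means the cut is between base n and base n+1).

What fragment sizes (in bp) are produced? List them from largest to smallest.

Combined cut positions (sorted): 2136, 3105, 7470.
Circular molecule, 3 cuts → 3 fragments:
  3105 − 2136 = 969 bp
  7470 − 3105 = 4365 bp
  wrap: 8649 − 7470 + 2136 = 3315 bp
Sorted largest to smallest: 4365, 3315, 969 bp.

4365, 3315, 969 bp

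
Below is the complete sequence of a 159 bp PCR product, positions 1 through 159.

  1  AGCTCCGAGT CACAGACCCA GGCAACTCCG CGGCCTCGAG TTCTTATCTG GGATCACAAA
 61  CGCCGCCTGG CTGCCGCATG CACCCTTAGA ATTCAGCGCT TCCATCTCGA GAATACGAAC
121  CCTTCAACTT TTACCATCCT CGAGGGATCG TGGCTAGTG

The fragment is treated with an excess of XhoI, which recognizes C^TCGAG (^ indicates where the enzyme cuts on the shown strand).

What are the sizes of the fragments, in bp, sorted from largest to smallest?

71, 35, 33, 20 bp

XhoI sites (CTCGAG) start at positions 35, 106, 139.
XhoI cuts after the first base of each site, so after positions 35, 106, 139.
Linear molecule, 3 cuts → 4 fragments:
  1–35 → 35 bp
  36–106 → 71 bp
  107–139 → 33 bp
  140–159 → 20 bp
Sorted largest to smallest: 71, 35, 33, 20 bp.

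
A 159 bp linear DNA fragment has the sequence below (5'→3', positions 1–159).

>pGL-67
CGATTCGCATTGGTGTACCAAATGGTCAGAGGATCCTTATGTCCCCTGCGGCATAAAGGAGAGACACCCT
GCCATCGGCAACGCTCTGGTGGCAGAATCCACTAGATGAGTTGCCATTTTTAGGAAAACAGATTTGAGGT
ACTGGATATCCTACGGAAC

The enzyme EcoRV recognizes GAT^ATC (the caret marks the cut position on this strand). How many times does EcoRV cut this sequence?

GATATC occurs starting at position 145.
EcoRV cuts at 1 site.

1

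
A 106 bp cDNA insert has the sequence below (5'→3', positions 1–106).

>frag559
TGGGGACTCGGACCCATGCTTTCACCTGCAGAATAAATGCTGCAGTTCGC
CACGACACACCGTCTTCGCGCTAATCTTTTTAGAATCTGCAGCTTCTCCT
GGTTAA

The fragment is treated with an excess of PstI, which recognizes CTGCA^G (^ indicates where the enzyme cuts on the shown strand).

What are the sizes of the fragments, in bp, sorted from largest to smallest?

PstI sites (CTGCAG) start at positions 26, 40, 87.
PstI cuts after base 5 of each site (before the last base), so after positions 30, 44, 91.
Linear molecule, 3 cuts → 4 fragments:
  1–30 → 30 bp
  31–44 → 14 bp
  45–91 → 47 bp
  92–106 → 15 bp
Sorted largest to smallest: 47, 30, 15, 14 bp.

47, 30, 15, 14 bp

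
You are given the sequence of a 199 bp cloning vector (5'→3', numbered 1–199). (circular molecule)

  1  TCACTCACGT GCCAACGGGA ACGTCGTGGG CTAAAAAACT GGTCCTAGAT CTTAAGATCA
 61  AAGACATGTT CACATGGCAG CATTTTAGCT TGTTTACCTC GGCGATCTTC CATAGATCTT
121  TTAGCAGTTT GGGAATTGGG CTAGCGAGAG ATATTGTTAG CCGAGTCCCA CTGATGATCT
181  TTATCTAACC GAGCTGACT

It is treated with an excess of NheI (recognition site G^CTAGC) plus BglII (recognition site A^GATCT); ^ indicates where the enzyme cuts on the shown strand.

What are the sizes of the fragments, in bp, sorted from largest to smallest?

106, 67, 26 bp

The NheI site (GCTAGC) starts at position 140.
NheI cuts after the first base of each site, so after position 140.
BglII sites (AGATCT) start at positions 47, 114.
BglII cuts after the first base of each site, so after positions 47, 114.
Combined cut positions: 47, 114, 140.
Circular molecule, 3 cuts → 3 fragments:
  48–114 → 67 bp
  115–140 → 26 bp
  141–199 then 1–47 → 59 + 47 = 106 bp
Sorted largest to smallest: 106, 67, 26 bp.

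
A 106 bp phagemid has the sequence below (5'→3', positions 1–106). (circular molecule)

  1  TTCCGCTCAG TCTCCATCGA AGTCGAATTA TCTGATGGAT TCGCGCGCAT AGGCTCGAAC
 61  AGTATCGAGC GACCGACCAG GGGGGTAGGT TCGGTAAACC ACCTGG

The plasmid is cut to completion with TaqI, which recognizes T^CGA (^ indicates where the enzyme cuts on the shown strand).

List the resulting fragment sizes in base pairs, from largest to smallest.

58, 32, 10, 6 bp

TaqI sites (TCGA) start at positions 17, 23, 55, 65.
TaqI cuts after the first base of each site, so after positions 17, 23, 55, 65.
Circular molecule, 4 cuts → 4 fragments:
  18–23 → 6 bp
  24–55 → 32 bp
  56–65 → 10 bp
  66–106 then 1–17 → 41 + 17 = 58 bp
Sorted largest to smallest: 58, 32, 10, 6 bp.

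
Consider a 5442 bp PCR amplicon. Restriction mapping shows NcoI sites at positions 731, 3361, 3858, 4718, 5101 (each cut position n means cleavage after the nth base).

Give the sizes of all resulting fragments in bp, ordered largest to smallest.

2630, 860, 731, 497, 383, 341 bp

Linear molecule, 5 cuts → 6 fragments:
  731 − 0 = 731 bp
  3361 − 731 = 2630 bp
  3858 − 3361 = 497 bp
  4718 − 3858 = 860 bp
  5101 − 4718 = 383 bp
  5442 − 5101 = 341 bp
Sorted largest to smallest: 2630, 860, 731, 497, 383, 341 bp.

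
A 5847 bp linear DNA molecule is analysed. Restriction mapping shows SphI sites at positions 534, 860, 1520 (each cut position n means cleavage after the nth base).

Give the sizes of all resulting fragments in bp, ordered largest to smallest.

4327, 660, 534, 326 bp

Linear molecule, 3 cuts → 4 fragments:
  534 − 0 = 534 bp
  860 − 534 = 326 bp
  1520 − 860 = 660 bp
  5847 − 1520 = 4327 bp
Sorted largest to smallest: 4327, 660, 534, 326 bp.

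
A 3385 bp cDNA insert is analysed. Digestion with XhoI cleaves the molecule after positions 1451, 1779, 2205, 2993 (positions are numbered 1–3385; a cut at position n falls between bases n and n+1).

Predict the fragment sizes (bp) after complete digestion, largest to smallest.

1451, 788, 426, 392, 328 bp

Linear molecule, 4 cuts → 5 fragments:
  1451 − 0 = 1451 bp
  1779 − 1451 = 328 bp
  2205 − 1779 = 426 bp
  2993 − 2205 = 788 bp
  3385 − 2993 = 392 bp
Sorted largest to smallest: 1451, 788, 426, 392, 328 bp.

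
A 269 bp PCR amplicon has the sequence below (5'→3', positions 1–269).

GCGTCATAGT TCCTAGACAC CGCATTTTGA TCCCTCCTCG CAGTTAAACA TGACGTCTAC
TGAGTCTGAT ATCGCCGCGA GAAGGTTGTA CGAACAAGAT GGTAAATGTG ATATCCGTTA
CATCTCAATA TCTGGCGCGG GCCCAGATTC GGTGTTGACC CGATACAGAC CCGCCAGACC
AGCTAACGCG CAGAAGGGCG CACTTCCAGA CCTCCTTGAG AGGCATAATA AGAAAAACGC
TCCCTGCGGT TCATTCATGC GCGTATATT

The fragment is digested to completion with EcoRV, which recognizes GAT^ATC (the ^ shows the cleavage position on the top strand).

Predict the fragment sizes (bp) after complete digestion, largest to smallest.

157, 70, 42 bp

EcoRV sites (GATATC) start at positions 68, 110.
EcoRV cuts after base 3 of each site, so after positions 70, 112.
Linear molecule, 2 cuts → 3 fragments:
  1–70 → 70 bp
  71–112 → 42 bp
  113–269 → 157 bp
Sorted largest to smallest: 157, 70, 42 bp.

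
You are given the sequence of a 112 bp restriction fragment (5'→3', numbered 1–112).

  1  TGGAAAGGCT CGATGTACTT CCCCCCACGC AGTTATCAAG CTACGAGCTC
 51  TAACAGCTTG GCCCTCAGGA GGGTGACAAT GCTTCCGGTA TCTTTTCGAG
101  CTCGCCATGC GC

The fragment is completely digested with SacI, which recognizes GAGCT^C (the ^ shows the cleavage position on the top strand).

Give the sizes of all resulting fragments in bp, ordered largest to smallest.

SacI sites (GAGCTC) start at positions 45, 98.
SacI cuts after base 5 of each site (before the last base), so after positions 49, 102.
Linear molecule, 2 cuts → 3 fragments:
  1–49 → 49 bp
  50–102 → 53 bp
  103–112 → 10 bp
Sorted largest to smallest: 53, 49, 10 bp.

53, 49, 10 bp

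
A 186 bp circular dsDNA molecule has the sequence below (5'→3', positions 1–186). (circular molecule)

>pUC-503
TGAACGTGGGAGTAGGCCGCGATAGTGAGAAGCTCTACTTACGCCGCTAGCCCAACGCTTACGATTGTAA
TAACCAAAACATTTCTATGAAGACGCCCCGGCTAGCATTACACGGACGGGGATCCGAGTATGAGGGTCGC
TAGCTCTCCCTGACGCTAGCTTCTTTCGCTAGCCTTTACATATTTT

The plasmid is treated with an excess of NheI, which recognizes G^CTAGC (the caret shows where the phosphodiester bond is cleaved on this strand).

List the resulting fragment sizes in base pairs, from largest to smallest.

64, 55, 38, 16, 13 bp

NheI sites (GCTAGC) start at positions 46, 101, 139, 155, 168.
NheI cuts after the first base of each site, so after positions 46, 101, 139, 155, 168.
Circular molecule, 5 cuts → 5 fragments:
  47–101 → 55 bp
  102–139 → 38 bp
  140–155 → 16 bp
  156–168 → 13 bp
  169–186 then 1–46 → 18 + 46 = 64 bp
Sorted largest to smallest: 64, 55, 38, 16, 13 bp.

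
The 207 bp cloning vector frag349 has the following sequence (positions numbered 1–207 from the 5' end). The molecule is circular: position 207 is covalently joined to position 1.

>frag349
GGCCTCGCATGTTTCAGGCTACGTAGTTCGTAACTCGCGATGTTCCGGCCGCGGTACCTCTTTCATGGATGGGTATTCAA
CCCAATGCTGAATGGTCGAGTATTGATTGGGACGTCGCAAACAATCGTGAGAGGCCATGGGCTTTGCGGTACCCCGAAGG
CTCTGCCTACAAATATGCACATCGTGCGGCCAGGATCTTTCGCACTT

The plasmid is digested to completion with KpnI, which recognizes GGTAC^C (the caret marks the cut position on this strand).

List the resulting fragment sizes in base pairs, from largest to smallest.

KpnI sites (GGTACC) start at positions 53, 148.
KpnI cuts after base 5 of each site (before the last base), so after positions 57, 152.
Circular molecule, 2 cuts → 2 fragments:
  58–152 → 95 bp
  153–207 then 1–57 → 55 + 57 = 112 bp
Sorted largest to smallest: 112, 95 bp.

112, 95 bp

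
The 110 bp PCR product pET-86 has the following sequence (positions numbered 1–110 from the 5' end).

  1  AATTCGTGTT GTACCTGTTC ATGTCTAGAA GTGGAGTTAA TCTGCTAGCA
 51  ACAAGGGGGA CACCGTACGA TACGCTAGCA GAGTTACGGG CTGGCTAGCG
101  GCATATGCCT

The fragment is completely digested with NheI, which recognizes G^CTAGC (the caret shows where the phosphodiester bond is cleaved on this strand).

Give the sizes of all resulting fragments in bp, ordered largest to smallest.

44, 30, 20, 16 bp

NheI sites (GCTAGC) start at positions 44, 74, 94.
NheI cuts after the first base of each site, so after positions 44, 74, 94.
Linear molecule, 3 cuts → 4 fragments:
  1–44 → 44 bp
  45–74 → 30 bp
  75–94 → 20 bp
  95–110 → 16 bp
Sorted largest to smallest: 44, 30, 20, 16 bp.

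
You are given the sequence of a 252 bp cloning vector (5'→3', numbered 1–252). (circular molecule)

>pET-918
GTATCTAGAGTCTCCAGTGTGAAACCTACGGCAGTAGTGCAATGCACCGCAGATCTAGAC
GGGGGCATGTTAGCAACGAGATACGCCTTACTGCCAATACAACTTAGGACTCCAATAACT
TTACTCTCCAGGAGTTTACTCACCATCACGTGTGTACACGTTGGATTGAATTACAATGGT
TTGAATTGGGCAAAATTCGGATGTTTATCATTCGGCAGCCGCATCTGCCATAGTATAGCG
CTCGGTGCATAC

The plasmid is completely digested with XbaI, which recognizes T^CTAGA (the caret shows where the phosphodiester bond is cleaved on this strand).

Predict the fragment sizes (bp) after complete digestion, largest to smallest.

202, 50 bp

XbaI sites (TCTAGA) start at positions 4, 54.
XbaI cuts after the first base of each site, so after positions 4, 54.
Circular molecule, 2 cuts → 2 fragments:
  5–54 → 50 bp
  55–252 then 1–4 → 198 + 4 = 202 bp
Sorted largest to smallest: 202, 50 bp.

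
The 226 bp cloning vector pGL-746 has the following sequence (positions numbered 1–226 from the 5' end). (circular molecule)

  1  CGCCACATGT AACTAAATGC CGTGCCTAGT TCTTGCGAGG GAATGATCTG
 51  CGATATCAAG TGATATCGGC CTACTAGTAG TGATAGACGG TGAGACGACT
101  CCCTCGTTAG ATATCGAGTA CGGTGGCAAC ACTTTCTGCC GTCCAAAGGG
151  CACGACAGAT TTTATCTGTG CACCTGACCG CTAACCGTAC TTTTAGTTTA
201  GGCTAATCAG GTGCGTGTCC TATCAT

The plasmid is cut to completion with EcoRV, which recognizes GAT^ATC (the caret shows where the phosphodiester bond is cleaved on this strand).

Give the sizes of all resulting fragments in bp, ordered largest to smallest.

EcoRV sites (GATATC) start at positions 52, 62, 110.
EcoRV cuts after base 3 of each site, so after positions 54, 64, 112.
Circular molecule, 3 cuts → 3 fragments:
  55–64 → 10 bp
  65–112 → 48 bp
  113–226 then 1–54 → 114 + 54 = 168 bp
Sorted largest to smallest: 168, 48, 10 bp.

168, 48, 10 bp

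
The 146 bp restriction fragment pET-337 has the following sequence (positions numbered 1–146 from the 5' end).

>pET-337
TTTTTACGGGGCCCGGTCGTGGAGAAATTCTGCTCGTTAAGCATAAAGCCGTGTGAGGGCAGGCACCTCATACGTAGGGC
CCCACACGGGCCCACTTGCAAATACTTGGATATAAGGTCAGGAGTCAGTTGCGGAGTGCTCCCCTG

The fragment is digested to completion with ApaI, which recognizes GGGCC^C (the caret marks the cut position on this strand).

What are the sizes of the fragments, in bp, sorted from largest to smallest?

68, 54, 13, 11 bp

ApaI sites (GGGCCC) start at positions 9, 77, 88.
ApaI cuts after base 5 of each site (before the last base), so after positions 13, 81, 92.
Linear molecule, 3 cuts → 4 fragments:
  1–13 → 13 bp
  14–81 → 68 bp
  82–92 → 11 bp
  93–146 → 54 bp
Sorted largest to smallest: 68, 54, 13, 11 bp.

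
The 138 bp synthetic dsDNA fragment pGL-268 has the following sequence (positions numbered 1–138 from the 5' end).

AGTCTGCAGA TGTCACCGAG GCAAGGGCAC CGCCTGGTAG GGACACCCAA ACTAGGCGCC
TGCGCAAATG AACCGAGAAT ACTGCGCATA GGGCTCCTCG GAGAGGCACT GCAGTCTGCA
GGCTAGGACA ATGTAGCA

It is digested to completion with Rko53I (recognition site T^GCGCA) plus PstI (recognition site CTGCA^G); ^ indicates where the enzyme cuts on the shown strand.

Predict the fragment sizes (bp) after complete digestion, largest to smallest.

Rko53I sites (TGCGCA) start at positions 61, 83.
Rko53I cuts after the first base of each site, so after positions 61, 83.
PstI sites (CTGCAG) start at positions 4, 109, 116.
PstI cuts after base 5 of each site (before the last base), so after positions 8, 113, 120.
Combined cut positions: 8, 61, 83, 113, 120.
Linear molecule, 5 cuts → 6 fragments:
  1–8 → 8 bp
  9–61 → 53 bp
  62–83 → 22 bp
  84–113 → 30 bp
  114–120 → 7 bp
  121–138 → 18 bp
Sorted largest to smallest: 53, 30, 22, 18, 8, 7 bp.

53, 30, 22, 18, 8, 7 bp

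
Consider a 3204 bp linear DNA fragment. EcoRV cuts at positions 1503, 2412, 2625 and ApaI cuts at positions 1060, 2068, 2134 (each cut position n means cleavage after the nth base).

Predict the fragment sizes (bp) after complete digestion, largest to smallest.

1060, 579, 565, 443, 278, 213, 66 bp

Combined cut positions (sorted): 1060, 1503, 2068, 2134, 2412, 2625.
Linear molecule, 6 cuts → 7 fragments:
  1060 − 0 = 1060 bp
  1503 − 1060 = 443 bp
  2068 − 1503 = 565 bp
  2134 − 2068 = 66 bp
  2412 − 2134 = 278 bp
  2625 − 2412 = 213 bp
  3204 − 2625 = 579 bp
Sorted largest to smallest: 1060, 579, 565, 443, 278, 213, 66 bp.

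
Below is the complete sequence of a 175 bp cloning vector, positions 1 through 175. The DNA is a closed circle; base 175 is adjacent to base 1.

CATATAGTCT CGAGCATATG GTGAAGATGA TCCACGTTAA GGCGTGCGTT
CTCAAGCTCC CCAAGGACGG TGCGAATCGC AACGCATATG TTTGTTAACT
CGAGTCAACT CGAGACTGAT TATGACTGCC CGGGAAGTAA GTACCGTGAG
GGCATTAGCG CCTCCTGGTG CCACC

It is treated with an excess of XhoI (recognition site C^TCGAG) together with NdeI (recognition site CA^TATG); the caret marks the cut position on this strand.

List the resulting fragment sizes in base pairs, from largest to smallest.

75, 70, 13, 10, 7 bp

XhoI sites (CTCGAG) start at positions 9, 99, 109.
XhoI cuts after the first base of each site, so after positions 9, 99, 109.
NdeI sites (CATATG) start at positions 15, 85.
NdeI cuts after base 2 of each site, so after positions 16, 86.
Combined cut positions: 9, 16, 86, 99, 109.
Circular molecule, 5 cuts → 5 fragments:
  10–16 → 7 bp
  17–86 → 70 bp
  87–99 → 13 bp
  100–109 → 10 bp
  110–175 then 1–9 → 66 + 9 = 75 bp
Sorted largest to smallest: 75, 70, 13, 10, 7 bp.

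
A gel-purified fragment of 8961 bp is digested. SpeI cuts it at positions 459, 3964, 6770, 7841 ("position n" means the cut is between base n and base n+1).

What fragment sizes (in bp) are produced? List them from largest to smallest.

3505, 2806, 1120, 1071, 459 bp

Linear molecule, 4 cuts → 5 fragments:
  459 − 0 = 459 bp
  3964 − 459 = 3505 bp
  6770 − 3964 = 2806 bp
  7841 − 6770 = 1071 bp
  8961 − 7841 = 1120 bp
Sorted largest to smallest: 3505, 2806, 1120, 1071, 459 bp.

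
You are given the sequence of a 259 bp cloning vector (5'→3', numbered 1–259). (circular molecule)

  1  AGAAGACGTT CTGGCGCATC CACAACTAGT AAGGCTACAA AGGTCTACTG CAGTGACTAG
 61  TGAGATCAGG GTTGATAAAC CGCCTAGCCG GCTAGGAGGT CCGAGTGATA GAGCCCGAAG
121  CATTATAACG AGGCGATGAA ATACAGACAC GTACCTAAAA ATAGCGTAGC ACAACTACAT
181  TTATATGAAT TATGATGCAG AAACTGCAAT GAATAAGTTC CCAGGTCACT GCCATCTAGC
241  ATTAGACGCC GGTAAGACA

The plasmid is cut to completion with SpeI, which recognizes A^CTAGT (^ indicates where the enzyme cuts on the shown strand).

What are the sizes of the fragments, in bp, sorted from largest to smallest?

SpeI sites (ACTAGT) start at positions 25, 56.
SpeI cuts after the first base of each site, so after positions 25, 56.
Circular molecule, 2 cuts → 2 fragments:
  26–56 → 31 bp
  57–259 then 1–25 → 203 + 25 = 228 bp
Sorted largest to smallest: 228, 31 bp.

228, 31 bp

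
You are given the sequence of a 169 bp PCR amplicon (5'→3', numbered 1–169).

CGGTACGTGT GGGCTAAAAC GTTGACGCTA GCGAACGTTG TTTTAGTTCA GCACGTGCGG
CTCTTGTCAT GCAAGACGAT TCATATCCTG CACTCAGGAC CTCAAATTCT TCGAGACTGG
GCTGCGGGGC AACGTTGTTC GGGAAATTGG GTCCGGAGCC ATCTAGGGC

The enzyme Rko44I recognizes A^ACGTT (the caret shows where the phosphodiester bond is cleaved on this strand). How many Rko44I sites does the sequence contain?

3

AACGTT occurs starting at positions 18, 34, 131.
Rko44I cuts at 3 sites.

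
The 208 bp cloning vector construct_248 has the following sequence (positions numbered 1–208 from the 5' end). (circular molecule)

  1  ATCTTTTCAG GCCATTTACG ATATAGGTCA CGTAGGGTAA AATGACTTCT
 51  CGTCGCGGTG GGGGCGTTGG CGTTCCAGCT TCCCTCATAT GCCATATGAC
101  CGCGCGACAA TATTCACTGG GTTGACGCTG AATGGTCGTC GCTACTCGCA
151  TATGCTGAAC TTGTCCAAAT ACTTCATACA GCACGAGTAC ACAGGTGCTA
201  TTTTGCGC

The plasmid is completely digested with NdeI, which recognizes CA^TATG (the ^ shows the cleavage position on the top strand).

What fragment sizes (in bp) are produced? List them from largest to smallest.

145, 56, 7 bp

NdeI sites (CATATG) start at positions 86, 93, 149.
NdeI cuts after base 2 of each site, so after positions 87, 94, 150.
Circular molecule, 3 cuts → 3 fragments:
  88–94 → 7 bp
  95–150 → 56 bp
  151–208 then 1–87 → 58 + 87 = 145 bp
Sorted largest to smallest: 145, 56, 7 bp.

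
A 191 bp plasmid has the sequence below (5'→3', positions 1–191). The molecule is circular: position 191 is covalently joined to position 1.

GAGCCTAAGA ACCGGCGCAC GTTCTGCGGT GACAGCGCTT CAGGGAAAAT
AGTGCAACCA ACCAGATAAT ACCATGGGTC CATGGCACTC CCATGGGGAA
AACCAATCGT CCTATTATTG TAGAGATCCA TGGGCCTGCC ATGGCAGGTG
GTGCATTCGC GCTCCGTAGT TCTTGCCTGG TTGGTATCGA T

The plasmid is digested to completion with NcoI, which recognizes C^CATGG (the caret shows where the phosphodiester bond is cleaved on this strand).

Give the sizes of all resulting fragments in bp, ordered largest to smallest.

NcoI sites (CCATGG) start at positions 72, 80, 91, 128, 139.
NcoI cuts after the first base of each site, so after positions 72, 80, 91, 128, 139.
Circular molecule, 5 cuts → 5 fragments:
  73–80 → 8 bp
  81–91 → 11 bp
  92–128 → 37 bp
  129–139 → 11 bp
  140–191 then 1–72 → 52 + 72 = 124 bp
Sorted largest to smallest: 124, 37, 11, 11, 8 bp.

124, 37, 11, 11, 8 bp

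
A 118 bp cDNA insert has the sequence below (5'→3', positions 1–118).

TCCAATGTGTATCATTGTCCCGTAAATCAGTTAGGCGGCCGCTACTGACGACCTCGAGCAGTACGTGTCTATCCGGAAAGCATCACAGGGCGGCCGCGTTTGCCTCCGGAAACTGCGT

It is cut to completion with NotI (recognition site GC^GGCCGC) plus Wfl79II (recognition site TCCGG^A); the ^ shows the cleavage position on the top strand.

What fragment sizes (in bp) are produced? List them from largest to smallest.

NotI sites (GCGGCCGC) start at positions 35, 90.
NotI cuts after base 2 of each site, so after positions 36, 91.
Wfl79II sites (TCCGGA) start at positions 72, 105.
Wfl79II cuts after base 5 of each site (before the last base), so after positions 76, 109.
Combined cut positions: 36, 76, 91, 109.
Linear molecule, 4 cuts → 5 fragments:
  1–36 → 36 bp
  37–76 → 40 bp
  77–91 → 15 bp
  92–109 → 18 bp
  110–118 → 9 bp
Sorted largest to smallest: 40, 36, 18, 15, 9 bp.

40, 36, 18, 15, 9 bp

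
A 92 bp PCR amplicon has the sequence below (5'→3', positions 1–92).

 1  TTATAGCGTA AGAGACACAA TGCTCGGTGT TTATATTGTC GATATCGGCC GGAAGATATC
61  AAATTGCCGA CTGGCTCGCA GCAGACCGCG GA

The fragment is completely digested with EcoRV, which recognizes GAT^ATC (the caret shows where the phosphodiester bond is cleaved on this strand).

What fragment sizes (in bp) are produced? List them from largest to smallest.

EcoRV sites (GATATC) start at positions 41, 55.
EcoRV cuts after base 3 of each site, so after positions 43, 57.
Linear molecule, 2 cuts → 3 fragments:
  1–43 → 43 bp
  44–57 → 14 bp
  58–92 → 35 bp
Sorted largest to smallest: 43, 35, 14 bp.

43, 35, 14 bp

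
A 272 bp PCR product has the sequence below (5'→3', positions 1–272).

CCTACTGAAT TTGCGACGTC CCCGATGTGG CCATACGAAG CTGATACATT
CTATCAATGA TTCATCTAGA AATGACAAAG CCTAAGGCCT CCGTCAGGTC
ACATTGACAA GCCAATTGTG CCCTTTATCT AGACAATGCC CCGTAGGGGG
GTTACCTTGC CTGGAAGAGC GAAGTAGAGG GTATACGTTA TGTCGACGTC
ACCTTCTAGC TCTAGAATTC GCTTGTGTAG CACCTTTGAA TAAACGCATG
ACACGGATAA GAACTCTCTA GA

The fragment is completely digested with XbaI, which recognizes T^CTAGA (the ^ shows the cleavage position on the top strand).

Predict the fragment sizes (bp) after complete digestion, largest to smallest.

XbaI sites (TCTAGA) start at positions 65, 128, 211, 267.
XbaI cuts after the first base of each site, so after positions 65, 128, 211, 267.
Linear molecule, 4 cuts → 5 fragments:
  1–65 → 65 bp
  66–128 → 63 bp
  129–211 → 83 bp
  212–267 → 56 bp
  268–272 → 5 bp
Sorted largest to smallest: 83, 65, 63, 56, 5 bp.

83, 65, 63, 56, 5 bp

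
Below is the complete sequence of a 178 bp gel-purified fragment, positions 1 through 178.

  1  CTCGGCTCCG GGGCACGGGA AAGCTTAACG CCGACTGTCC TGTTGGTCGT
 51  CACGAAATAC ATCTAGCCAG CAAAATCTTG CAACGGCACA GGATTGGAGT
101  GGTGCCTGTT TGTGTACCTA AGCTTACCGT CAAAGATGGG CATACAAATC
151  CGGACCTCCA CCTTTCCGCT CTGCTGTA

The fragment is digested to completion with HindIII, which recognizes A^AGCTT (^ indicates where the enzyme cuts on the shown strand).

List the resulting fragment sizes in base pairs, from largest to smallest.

HindIII sites (AAGCTT) start at positions 21, 120.
HindIII cuts after the first base of each site, so after positions 21, 120.
Linear molecule, 2 cuts → 3 fragments:
  1–21 → 21 bp
  22–120 → 99 bp
  121–178 → 58 bp
Sorted largest to smallest: 99, 58, 21 bp.

99, 58, 21 bp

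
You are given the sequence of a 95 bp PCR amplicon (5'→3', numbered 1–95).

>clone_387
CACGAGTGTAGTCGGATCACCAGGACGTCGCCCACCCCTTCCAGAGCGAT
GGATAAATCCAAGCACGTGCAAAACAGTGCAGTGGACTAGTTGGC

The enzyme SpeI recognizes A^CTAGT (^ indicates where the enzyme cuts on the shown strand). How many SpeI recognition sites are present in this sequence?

1

ACTAGT occurs starting at position 86.
SpeI cuts at 1 site.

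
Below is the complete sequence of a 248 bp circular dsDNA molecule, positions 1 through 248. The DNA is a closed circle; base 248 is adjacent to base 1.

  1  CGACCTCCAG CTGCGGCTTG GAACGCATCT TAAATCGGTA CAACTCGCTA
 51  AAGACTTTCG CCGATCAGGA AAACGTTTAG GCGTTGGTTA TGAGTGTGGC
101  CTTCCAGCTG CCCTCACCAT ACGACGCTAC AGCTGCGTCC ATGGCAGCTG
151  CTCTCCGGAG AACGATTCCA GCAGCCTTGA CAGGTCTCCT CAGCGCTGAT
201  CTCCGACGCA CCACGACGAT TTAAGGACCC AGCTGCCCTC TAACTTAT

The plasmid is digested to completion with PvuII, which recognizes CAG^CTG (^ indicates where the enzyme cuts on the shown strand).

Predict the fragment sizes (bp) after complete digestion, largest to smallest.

PvuII sites (CAGCTG) start at positions 8, 105, 130, 145, 230.
PvuII cuts after base 3 of each site, so after positions 10, 107, 132, 147, 232.
Circular molecule, 5 cuts → 5 fragments:
  11–107 → 97 bp
  108–132 → 25 bp
  133–147 → 15 bp
  148–232 → 85 bp
  233–248 then 1–10 → 16 + 10 = 26 bp
Sorted largest to smallest: 97, 85, 26, 25, 15 bp.

97, 85, 26, 25, 15 bp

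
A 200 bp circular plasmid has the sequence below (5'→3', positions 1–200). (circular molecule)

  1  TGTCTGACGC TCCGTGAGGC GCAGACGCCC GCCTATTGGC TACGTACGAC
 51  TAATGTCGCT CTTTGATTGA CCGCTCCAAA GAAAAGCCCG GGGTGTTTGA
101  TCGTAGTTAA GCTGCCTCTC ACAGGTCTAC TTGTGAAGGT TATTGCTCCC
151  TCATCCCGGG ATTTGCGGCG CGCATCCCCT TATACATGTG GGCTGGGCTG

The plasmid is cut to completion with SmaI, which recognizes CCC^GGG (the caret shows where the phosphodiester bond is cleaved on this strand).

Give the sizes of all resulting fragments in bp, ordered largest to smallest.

SmaI sites (CCCGGG) start at positions 87, 155.
SmaI cuts after base 3 of each site, so after positions 89, 157.
Circular molecule, 2 cuts → 2 fragments:
  90–157 → 68 bp
  158–200 then 1–89 → 43 + 89 = 132 bp
Sorted largest to smallest: 132, 68 bp.

132, 68 bp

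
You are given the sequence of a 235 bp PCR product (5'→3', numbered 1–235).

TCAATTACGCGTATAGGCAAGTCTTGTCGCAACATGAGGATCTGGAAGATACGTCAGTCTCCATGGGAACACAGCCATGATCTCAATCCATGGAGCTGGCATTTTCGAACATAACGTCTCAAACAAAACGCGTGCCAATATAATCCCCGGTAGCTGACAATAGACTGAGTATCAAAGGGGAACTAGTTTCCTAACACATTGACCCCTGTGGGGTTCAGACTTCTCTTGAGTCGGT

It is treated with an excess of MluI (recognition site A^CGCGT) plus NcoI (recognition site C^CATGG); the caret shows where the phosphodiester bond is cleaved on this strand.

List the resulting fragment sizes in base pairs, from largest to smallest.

107, 54, 40, 27, 7 bp

MluI sites (ACGCGT) start at positions 7, 128.
MluI cuts after the first base of each site, so after positions 7, 128.
NcoI sites (CCATGG) start at positions 61, 88.
NcoI cuts after the first base of each site, so after positions 61, 88.
Combined cut positions: 7, 61, 88, 128.
Linear molecule, 4 cuts → 5 fragments:
  1–7 → 7 bp
  8–61 → 54 bp
  62–88 → 27 bp
  89–128 → 40 bp
  129–235 → 107 bp
Sorted largest to smallest: 107, 54, 40, 27, 7 bp.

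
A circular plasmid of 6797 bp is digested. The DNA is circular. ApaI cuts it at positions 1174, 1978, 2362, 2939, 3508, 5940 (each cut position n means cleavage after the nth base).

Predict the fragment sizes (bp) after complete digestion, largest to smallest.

2432, 2031, 804, 577, 569, 384 bp

Circular molecule, 6 cuts → 6 fragments:
  1978 − 1174 = 804 bp
  2362 − 1978 = 384 bp
  2939 − 2362 = 577 bp
  3508 − 2939 = 569 bp
  5940 − 3508 = 2432 bp
  wrap: 6797 − 5940 + 1174 = 2031 bp
Sorted largest to smallest: 2432, 2031, 804, 577, 569, 384 bp.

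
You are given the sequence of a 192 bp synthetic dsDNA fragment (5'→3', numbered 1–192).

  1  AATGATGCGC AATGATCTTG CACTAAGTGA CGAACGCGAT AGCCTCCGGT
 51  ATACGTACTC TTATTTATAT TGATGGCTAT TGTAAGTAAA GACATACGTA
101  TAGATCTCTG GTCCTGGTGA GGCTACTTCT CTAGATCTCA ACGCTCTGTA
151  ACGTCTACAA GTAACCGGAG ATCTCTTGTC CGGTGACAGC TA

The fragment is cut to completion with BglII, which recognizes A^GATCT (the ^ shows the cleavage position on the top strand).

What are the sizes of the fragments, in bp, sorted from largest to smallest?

102, 36, 31, 23 bp

BglII sites (AGATCT) start at positions 102, 133, 169.
BglII cuts after the first base of each site, so after positions 102, 133, 169.
Linear molecule, 3 cuts → 4 fragments:
  1–102 → 102 bp
  103–133 → 31 bp
  134–169 → 36 bp
  170–192 → 23 bp
Sorted largest to smallest: 102, 36, 31, 23 bp.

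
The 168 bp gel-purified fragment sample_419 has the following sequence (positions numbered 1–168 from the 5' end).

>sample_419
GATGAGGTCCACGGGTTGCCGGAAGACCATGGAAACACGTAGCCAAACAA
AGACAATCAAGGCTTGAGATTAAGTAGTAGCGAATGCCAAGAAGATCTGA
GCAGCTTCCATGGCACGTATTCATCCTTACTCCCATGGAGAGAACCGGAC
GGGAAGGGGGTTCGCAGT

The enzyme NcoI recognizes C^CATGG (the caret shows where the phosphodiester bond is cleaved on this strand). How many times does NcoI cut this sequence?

3

CCATGG occurs starting at positions 27, 108, 133.
NcoI cuts at 3 sites.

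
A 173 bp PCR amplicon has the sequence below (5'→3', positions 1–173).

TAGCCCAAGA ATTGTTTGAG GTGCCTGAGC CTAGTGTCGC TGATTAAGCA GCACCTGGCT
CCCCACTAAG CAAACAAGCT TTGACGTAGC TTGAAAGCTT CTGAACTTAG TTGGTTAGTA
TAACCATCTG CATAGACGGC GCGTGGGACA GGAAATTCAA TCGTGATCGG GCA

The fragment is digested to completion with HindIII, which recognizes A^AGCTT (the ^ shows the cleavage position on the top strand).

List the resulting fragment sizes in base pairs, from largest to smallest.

78, 76, 19 bp

HindIII sites (AAGCTT) start at positions 76, 95.
HindIII cuts after the first base of each site, so after positions 76, 95.
Linear molecule, 2 cuts → 3 fragments:
  1–76 → 76 bp
  77–95 → 19 bp
  96–173 → 78 bp
Sorted largest to smallest: 78, 76, 19 bp.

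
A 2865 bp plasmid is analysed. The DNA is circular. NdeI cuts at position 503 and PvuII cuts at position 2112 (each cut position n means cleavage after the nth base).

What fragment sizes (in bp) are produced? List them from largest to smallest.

1609, 1256 bp

Combined cut positions (sorted): 503, 2112.
Circular molecule, 2 cuts → 2 fragments:
  2112 − 503 = 1609 bp
  wrap: 2865 − 2112 + 503 = 1256 bp
Sorted largest to smallest: 1609, 1256 bp.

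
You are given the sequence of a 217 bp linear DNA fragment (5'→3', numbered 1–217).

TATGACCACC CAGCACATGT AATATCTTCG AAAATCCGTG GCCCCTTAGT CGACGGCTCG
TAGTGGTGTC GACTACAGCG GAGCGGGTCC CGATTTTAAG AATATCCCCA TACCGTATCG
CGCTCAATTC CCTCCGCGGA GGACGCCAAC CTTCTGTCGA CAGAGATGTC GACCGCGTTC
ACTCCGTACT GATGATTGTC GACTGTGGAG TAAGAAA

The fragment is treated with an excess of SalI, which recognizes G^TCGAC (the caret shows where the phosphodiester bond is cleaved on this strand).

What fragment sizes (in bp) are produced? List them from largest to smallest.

88, 49, 30, 19, 19, 12 bp

SalI sites (GTCGAC) start at positions 49, 68, 156, 168, 198.
SalI cuts after the first base of each site, so after positions 49, 68, 156, 168, 198.
Linear molecule, 5 cuts → 6 fragments:
  1–49 → 49 bp
  50–68 → 19 bp
  69–156 → 88 bp
  157–168 → 12 bp
  169–198 → 30 bp
  199–217 → 19 bp
Sorted largest to smallest: 88, 49, 30, 19, 19, 12 bp.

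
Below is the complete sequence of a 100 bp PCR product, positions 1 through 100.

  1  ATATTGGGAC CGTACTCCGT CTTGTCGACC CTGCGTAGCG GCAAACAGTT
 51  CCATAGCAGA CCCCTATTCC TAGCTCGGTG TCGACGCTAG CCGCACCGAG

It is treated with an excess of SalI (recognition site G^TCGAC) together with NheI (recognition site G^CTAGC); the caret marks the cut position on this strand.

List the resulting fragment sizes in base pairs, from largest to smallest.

56, 24, 14, 6 bp

SalI sites (GTCGAC) start at positions 24, 80.
SalI cuts after the first base of each site, so after positions 24, 80.
The NheI site (GCTAGC) starts at position 86.
NheI cuts after the first base of each site, so after position 86.
Combined cut positions: 24, 80, 86.
Linear molecule, 3 cuts → 4 fragments:
  1–24 → 24 bp
  25–80 → 56 bp
  81–86 → 6 bp
  87–100 → 14 bp
Sorted largest to smallest: 56, 24, 14, 6 bp.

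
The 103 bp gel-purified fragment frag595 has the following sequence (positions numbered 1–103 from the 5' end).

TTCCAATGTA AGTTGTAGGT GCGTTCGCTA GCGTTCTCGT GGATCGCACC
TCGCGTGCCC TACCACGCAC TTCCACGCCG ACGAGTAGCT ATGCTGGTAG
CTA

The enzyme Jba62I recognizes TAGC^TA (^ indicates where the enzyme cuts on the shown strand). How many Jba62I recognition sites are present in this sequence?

2

TAGCTA occurs starting at positions 86, 98.
Jba62I cuts at 2 sites.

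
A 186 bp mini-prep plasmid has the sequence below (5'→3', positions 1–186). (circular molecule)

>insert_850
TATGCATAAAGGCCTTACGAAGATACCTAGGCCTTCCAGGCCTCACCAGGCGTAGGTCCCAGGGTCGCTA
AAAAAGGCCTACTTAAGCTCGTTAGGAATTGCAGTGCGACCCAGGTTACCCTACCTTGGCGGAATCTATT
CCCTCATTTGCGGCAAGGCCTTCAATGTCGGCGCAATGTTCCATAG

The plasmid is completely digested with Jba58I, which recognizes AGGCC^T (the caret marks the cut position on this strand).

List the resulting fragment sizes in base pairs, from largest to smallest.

Jba58I sites (AGGCCT) start at positions 10, 29, 38, 75, 156.
Jba58I cuts after base 5 of each site (before the last base), so after positions 14, 33, 42, 79, 160.
Circular molecule, 5 cuts → 5 fragments:
  15–33 → 19 bp
  34–42 → 9 bp
  43–79 → 37 bp
  80–160 → 81 bp
  161–186 then 1–14 → 26 + 14 = 40 bp
Sorted largest to smallest: 81, 40, 37, 19, 9 bp.

81, 40, 37, 19, 9 bp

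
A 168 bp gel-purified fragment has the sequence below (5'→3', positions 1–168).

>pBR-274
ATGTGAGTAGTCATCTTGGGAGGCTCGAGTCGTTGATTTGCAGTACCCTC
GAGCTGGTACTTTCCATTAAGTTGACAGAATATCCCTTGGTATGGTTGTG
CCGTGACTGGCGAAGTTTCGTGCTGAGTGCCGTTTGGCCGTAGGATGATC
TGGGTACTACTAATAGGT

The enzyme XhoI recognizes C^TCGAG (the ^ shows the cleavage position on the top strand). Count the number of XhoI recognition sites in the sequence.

2

CTCGAG occurs starting at positions 24, 48.
XhoI cuts at 2 sites.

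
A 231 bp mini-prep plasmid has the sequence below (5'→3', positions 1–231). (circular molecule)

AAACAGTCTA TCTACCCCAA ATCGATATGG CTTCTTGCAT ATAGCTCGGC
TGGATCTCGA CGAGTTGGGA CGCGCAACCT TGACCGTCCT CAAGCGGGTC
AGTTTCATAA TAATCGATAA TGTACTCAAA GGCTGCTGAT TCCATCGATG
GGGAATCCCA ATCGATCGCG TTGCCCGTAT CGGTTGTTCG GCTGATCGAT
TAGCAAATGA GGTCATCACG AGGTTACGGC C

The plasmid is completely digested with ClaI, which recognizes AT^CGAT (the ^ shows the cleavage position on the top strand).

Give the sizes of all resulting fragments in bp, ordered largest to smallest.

ClaI sites (ATCGAT) start at positions 21, 113, 144, 161, 195.
ClaI cuts after base 2 of each site, so after positions 22, 114, 145, 162, 196.
Circular molecule, 5 cuts → 5 fragments:
  23–114 → 92 bp
  115–145 → 31 bp
  146–162 → 17 bp
  163–196 → 34 bp
  197–231 then 1–22 → 35 + 22 = 57 bp
Sorted largest to smallest: 92, 57, 34, 31, 17 bp.

92, 57, 34, 31, 17 bp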